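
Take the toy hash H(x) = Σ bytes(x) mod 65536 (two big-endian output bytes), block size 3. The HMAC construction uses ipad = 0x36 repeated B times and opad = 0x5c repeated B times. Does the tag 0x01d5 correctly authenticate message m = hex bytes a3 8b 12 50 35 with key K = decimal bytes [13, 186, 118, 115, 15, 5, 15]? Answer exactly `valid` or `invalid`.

Key decimal bytes [13, 186, 118, 115, 15, 5, 15] = 0d ba 76 73 0f 05 0f is 7 bytes > B = 3, so hash it first: H(key) = 01 d3, then zero-pad to 3 bytes: K' = 01 d3 00.
K' ⊕ ipad = 37 e5 36; K' ⊕ opad = 5d 8f 5c.
Inner hash: sum = 55+229+54+163+139+18+80+53 = 791 → 03 17.
Outer hash (recomputed tag): sum = 93+143+92+3+23 = 354 → 01 62.
Recomputed tag = 0162; claimed = 01d5 → mismatch.

invalid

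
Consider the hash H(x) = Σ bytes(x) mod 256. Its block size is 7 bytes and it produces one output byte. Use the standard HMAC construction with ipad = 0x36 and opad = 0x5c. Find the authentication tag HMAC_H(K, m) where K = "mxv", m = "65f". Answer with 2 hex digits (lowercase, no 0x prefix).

81

Key "mxv" = 6d 78 76 is 3 bytes ≤ B = 7; zero-pad to 7 bytes: K' = 6d 78 76 00 00 00 00.
K' ⊕ ipad = 5b 4e 40 36 36 36 36.  K' ⊕ opad = 31 24 2a 5c 5c 5c 5c.
Inner input = (K'⊕ipad) ∥ m = 5b 4e 40 36 36 36 36 ∥ 36 35 66.
Inner hash: sum = 91+78+64+54+54+54+54+54+53+102 = 658; mod 256 = 146 → 92.
Outer input = (K'⊕opad) ∥ inner = 31 24 2a 5c 5c 5c 5c ∥ 92.
Outer hash (tag): sum = 49+36+42+92+92+92+92+146 = 641; mod 256 = 129 → 81.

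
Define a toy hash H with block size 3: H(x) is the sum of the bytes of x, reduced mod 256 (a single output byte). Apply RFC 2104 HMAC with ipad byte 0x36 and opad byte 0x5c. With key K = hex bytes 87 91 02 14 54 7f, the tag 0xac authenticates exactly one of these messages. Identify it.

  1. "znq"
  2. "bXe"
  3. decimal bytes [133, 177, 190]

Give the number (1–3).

3

Key hex bytes 87 91 02 14 54 7f is 6 bytes > B = 3, so hash it first: H(key) = 01, then zero-pad to 3 bytes: K' = 01 00 00.
K' ⊕ ipad = 37 36 36; K' ⊕ opad = 5d 5c 5c.
m1: inner = H(37 36 36 7a 6e 71) = fc; tag = H(5d 5c 5c fc) = 11
m2: inner = H(37 36 36 62 58 65) = c2; tag = H(5d 5c 5c c2) = d7
m3: inner = H(37 36 36 85 b1 be) = 97; tag = H(5d 5c 5c 97) = ac ← matches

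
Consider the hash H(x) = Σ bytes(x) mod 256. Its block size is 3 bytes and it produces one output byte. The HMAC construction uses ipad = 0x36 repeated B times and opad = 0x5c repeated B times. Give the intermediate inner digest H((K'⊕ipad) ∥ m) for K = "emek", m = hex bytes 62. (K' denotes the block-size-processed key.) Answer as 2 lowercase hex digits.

Key "emek" = 65 6d 65 6b is 4 bytes > B = 3, so hash it first: H(key) = a2, then zero-pad to 3 bytes: K' = a2 00 00.
K' ⊕ ipad = 94 36 36.
Inner input = 94 36 36 ∥ 62.
Inner hash: sum = 148+54+54+98 = 354; mod 256 = 98 → 62.

62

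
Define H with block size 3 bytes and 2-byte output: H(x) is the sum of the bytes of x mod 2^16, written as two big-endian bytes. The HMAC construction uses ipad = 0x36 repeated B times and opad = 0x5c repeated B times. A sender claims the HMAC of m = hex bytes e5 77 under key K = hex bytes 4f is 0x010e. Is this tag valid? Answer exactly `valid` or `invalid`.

Key hex bytes 4f is 1 byte ≤ B = 3; zero-pad to 3 bytes: K' = 4f 00 00.
K' ⊕ ipad = 79 36 36; K' ⊕ opad = 13 5c 5c.
Inner hash: sum = 121+54+54+229+119 = 577 → 02 41.
Outer hash (recomputed tag): sum = 19+92+92+2+65 = 270 → 01 0e.
Recomputed tag = 010e; claimed = 010e → match.

valid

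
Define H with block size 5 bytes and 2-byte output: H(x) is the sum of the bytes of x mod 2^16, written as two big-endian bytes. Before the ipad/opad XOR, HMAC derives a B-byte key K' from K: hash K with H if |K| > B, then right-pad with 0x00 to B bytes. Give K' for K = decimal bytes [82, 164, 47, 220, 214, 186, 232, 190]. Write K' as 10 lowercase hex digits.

|K| = 8 > B = 5, so first hash the key.
H(K): sum = 82+164+47+220+214+186+232+190 = 1335 → 05 37.
Zero-pad H(K) = 05 37 to 5 bytes: K' = 05 37 00 00 00.

0537000000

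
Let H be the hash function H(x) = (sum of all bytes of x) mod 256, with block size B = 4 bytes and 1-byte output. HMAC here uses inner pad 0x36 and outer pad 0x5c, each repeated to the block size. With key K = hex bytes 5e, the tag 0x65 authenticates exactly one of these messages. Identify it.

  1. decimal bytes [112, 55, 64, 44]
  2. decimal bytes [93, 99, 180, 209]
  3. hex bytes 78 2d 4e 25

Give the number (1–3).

Key hex bytes 5e is 1 byte ≤ B = 4; zero-pad to 4 bytes: K' = 5e 00 00 00.
K' ⊕ ipad = 68 36 36 36; K' ⊕ opad = 02 5c 5c 5c.
m1: inner = H(68 36 36 36 70 37 40 2c) = 1d; tag = H(02 5c 5c 5c 1d) = 33
m2: inner = H(68 36 36 36 5d 63 b4 d1) = 4f; tag = H(02 5c 5c 5c 4f) = 65 ← matches
m3: inner = H(68 36 36 36 78 2d 4e 25) = 22; tag = H(02 5c 5c 5c 22) = 38

2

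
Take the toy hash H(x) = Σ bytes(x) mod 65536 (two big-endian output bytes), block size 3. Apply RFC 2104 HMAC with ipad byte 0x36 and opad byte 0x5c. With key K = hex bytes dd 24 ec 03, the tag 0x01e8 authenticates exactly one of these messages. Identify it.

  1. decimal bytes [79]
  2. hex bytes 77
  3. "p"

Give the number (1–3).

1

Key hex bytes dd 24 ec 03 is 4 bytes > B = 3, so hash it first: H(key) = 01 f0, then zero-pad to 3 bytes: K' = 01 f0 00.
K' ⊕ ipad = 37 c6 36; K' ⊕ opad = 5d ac 5c.
m1: inner = H(37 c6 36 4f) = 01 82; tag = H(5d ac 5c 01 82) = 01e8 ← matches
m2: inner = H(37 c6 36 77) = 01 aa; tag = H(5d ac 5c 01 aa) = 0210
m3: inner = H(37 c6 36 70) = 01 a3; tag = H(5d ac 5c 01 a3) = 0209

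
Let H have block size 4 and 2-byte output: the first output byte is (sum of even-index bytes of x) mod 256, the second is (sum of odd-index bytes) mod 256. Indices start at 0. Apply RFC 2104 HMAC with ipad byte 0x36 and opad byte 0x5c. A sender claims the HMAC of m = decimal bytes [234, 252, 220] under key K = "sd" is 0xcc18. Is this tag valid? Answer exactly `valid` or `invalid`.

valid

Key "sd" = 73 64 is 2 bytes ≤ B = 4; zero-pad to 4 bytes: K' = 73 64 00 00.
K' ⊕ ipad = 45 52 36 36; K' ⊕ opad = 2f 38 5c 5c.
Inner hash: even-index sum = 577 mod 256 = 65; odd-index sum = 388 mod 256 = 132 → 41 84.
Outer hash (recomputed tag): even-index sum = 204 mod 256 = 204; odd-index sum = 280 mod 256 = 24 → cc 18.
Recomputed tag = cc18; claimed = cc18 → match.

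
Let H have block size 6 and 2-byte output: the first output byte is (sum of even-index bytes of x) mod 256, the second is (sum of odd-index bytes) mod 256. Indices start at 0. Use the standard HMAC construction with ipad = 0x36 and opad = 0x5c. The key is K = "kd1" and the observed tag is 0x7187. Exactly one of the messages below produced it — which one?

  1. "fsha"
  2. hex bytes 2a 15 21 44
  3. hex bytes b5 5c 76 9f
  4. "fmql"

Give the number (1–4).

4

Key "kd1" = 6b 64 31 is 3 bytes ≤ B = 6; zero-pad to 6 bytes: K' = 6b 64 31 00 00 00.
K' ⊕ ipad = 5d 52 07 36 36 36; K' ⊕ opad = 37 38 6d 5c 5c 5c.
m1: inner = H(5d 52 07 36 36 36 66 73 68 61) = 68 92; tag = H(37 38 6d 5c 5c 5c 68 92) = 6882
m2: inner = H(5d 52 07 36 36 36 2a 15 21 44) = e5 17; tag = H(37 38 6d 5c 5c 5c e5 17) = e507
m3: inner = H(5d 52 07 36 36 36 b5 5c 76 9f) = c5 b9; tag = H(37 38 6d 5c 5c 5c c5 b9) = c5a9
m4: inner = H(5d 52 07 36 36 36 66 6d 71 6c) = 71 97; tag = H(37 38 6d 5c 5c 5c 71 97) = 7187 ← matches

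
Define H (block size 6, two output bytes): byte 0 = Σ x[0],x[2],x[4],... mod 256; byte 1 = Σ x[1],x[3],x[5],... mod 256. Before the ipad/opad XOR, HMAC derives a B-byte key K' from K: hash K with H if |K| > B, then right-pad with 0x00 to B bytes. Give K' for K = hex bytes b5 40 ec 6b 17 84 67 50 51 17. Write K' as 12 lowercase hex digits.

|K| = 10 > B = 6, so first hash the key.
H(K): even-index sum = 624 mod 256 = 112; odd-index sum = 406 mod 256 = 150 → 70 96.
Zero-pad H(K) = 70 96 to 6 bytes: K' = 70 96 00 00 00 00.

709600000000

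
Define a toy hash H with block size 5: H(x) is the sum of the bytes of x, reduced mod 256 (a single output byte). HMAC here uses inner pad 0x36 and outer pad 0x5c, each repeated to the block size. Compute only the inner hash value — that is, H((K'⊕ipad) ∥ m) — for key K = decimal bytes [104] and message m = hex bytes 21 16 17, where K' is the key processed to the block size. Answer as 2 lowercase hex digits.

84

Key decimal bytes [104] = 68 is 1 byte ≤ B = 5; zero-pad to 5 bytes: K' = 68 00 00 00 00.
K' ⊕ ipad = 5e 36 36 36 36.
Inner input = 5e 36 36 36 36 ∥ 21 16 17.
Inner hash: sum = 94+54+54+54+54+33+22+23 = 388; mod 256 = 132 → 84.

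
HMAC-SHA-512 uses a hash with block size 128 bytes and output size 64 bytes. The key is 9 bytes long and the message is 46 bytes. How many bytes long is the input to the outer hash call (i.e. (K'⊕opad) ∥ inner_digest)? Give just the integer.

Key is 9 ≤ 128 bytes, zero-padded: |K'| = 128.
Outer input = (K'⊕opad) ∥ H(inner) → 128 + 64 = 192 bytes.

192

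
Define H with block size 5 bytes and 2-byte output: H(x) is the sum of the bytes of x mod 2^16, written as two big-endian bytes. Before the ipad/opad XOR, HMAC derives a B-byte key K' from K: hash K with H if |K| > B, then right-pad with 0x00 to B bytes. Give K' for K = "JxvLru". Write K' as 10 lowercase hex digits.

|K| = 6 > B = 5, so first hash the key.
H(K): sum = 74+120+118+76+114+117 = 619 → 02 6b.
Zero-pad H(K) = 02 6b to 5 bytes: K' = 02 6b 00 00 00.

026b000000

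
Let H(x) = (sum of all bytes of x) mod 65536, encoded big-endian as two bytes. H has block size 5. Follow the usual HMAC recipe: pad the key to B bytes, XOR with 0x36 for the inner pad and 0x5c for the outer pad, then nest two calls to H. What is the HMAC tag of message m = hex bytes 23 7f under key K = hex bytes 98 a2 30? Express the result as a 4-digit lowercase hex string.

Key hex bytes 98 a2 30 is 3 bytes ≤ B = 5; zero-pad to 5 bytes: K' = 98 a2 30 00 00.
K' ⊕ ipad = ae 94 06 36 36.  K' ⊕ opad = c4 fe 6c 5c 5c.
Inner input = (K'⊕ipad) ∥ m = ae 94 06 36 36 ∥ 23 7f.
Inner hash: sum = 174+148+6+54+54+35+127 = 598 → 02 56.
Outer input = (K'⊕opad) ∥ inner = c4 fe 6c 5c 5c ∥ 02 56.
Outer hash (tag): sum = 196+254+108+92+92+2+86 = 830 → 03 3e.

033e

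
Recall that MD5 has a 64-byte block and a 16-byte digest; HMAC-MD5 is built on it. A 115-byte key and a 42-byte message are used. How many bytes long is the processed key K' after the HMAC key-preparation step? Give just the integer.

64

Key is 115 > 64 bytes, so it is hashed to 16 bytes then zero-padded to 64: |K'| = 64.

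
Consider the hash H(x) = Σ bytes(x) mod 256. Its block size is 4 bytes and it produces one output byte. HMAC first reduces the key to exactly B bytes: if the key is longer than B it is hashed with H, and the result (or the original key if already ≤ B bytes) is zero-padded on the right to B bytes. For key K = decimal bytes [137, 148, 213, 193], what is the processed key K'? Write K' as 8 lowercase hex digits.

8994d5c1

Key decimal bytes [137, 148, 213, 193] = 89 94 d5 c1 is exactly B = 4 bytes: K' = 89 94 d5 c1.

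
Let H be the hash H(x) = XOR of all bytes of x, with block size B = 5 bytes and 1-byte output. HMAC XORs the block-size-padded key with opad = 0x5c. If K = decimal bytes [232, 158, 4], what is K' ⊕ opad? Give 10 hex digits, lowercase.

Key decimal bytes [232, 158, 4] = e8 9e 04 is 3 bytes ≤ B = 5; zero-pad to 5 bytes: K' = e8 9e 04 00 00.
XOR each byte with 0x5c: e8⊕5c=b4, 9e⊕5c=c2, 04⊕5c=58, 00⊕5c=5c, 00⊕5c=5c.

b4c2585c5c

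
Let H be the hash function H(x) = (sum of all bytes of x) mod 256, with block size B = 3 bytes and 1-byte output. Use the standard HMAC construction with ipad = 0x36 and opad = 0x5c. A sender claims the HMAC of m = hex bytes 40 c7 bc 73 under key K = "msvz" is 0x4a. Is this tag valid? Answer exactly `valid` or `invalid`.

invalid

Key "msvz" = 6d 73 76 7a is 4 bytes > B = 3, so hash it first: H(key) = d0, then zero-pad to 3 bytes: K' = d0 00 00.
K' ⊕ ipad = e6 36 36; K' ⊕ opad = 8c 5c 5c.
Inner hash: sum = 230+54+54+64+199+188+115 = 904; mod 256 = 136 → 88.
Outer hash (recomputed tag): sum = 140+92+92+136 = 460; mod 256 = 204 → cc.
Recomputed tag = cc; claimed = 4a → mismatch.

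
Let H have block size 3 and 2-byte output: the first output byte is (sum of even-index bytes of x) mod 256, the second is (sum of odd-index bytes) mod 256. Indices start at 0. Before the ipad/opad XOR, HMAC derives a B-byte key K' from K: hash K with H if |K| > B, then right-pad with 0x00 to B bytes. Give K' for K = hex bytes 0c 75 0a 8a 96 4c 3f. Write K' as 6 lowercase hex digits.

|K| = 7 > B = 3, so first hash the key.
H(K): even-index sum = 235 mod 256 = 235; odd-index sum = 331 mod 256 = 75 → eb 4b.
Zero-pad H(K) = eb 4b to 3 bytes: K' = eb 4b 00.

eb4b00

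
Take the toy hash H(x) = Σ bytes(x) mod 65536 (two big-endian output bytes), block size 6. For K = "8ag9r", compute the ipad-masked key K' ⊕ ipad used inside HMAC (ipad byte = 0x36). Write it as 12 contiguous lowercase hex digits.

0e57510f4436

Key "8ag9r" = 38 61 67 39 72 is 5 bytes ≤ B = 6; zero-pad to 6 bytes: K' = 38 61 67 39 72 00.
XOR each byte with 0x36: 38⊕36=0e, 61⊕36=57, 67⊕36=51, 39⊕36=0f, 72⊕36=44, 00⊕36=36.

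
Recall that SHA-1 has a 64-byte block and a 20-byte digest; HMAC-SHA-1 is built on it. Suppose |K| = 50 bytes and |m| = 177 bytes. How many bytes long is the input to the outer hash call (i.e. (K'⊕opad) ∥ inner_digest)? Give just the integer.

84

Key is 50 ≤ 64 bytes, zero-padded: |K'| = 64.
Outer input = (K'⊕opad) ∥ H(inner) → 64 + 20 = 84 bytes.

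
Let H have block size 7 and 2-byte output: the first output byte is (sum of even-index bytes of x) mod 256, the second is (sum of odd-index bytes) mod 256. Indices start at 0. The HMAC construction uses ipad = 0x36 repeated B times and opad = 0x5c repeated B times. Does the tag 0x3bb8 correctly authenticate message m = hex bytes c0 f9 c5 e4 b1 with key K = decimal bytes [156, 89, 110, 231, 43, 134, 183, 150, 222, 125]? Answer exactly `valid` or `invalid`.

valid

Key decimal bytes [156, 89, 110, 231, 43, 134, 183, 150, 222, 125] = 9c 59 6e e7 2b 86 b7 96 de 7d is 10 bytes > B = 7, so hash it first: H(key) = ca d9, then zero-pad to 7 bytes: K' = ca d9 00 00 00 00 00.
K' ⊕ ipad = fc ef 36 36 36 36 36; K' ⊕ opad = 96 85 5c 5c 5c 5c 5c.
Inner hash: even-index sum = 891 mod 256 = 123; odd-index sum = 913 mod 256 = 145 → 7b 91.
Outer hash (recomputed tag): even-index sum = 571 mod 256 = 59; odd-index sum = 440 mod 256 = 184 → 3b b8.
Recomputed tag = 3bb8; claimed = 3bb8 → match.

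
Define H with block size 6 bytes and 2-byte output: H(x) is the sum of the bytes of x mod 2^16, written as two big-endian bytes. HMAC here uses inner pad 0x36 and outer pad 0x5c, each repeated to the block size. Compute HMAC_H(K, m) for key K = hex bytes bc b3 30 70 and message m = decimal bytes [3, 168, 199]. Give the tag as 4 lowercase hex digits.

035b

Key hex bytes bc b3 30 70 is 4 bytes ≤ B = 6; zero-pad to 6 bytes: K' = bc b3 30 70 00 00.
K' ⊕ ipad = 8a 85 06 46 36 36.  K' ⊕ opad = e0 ef 6c 2c 5c 5c.
Inner input = (K'⊕ipad) ∥ m = 8a 85 06 46 36 36 ∥ 03 a8 c7.
Inner hash: sum = 138+133+6+70+54+54+3+168+199 = 825 → 03 39.
Outer input = (K'⊕opad) ∥ inner = e0 ef 6c 2c 5c 5c ∥ 03 39.
Outer hash (tag): sum = 224+239+108+44+92+92+3+57 = 859 → 03 5b.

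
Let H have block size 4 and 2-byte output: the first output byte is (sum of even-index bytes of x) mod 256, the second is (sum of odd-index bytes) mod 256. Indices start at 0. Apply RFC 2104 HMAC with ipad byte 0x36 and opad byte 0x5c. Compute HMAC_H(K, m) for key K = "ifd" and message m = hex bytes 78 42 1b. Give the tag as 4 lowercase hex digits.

b15e

Key "ifd" = 69 66 64 is 3 bytes ≤ B = 4; zero-pad to 4 bytes: K' = 69 66 64 00.
K' ⊕ ipad = 5f 50 52 36.  K' ⊕ opad = 35 3a 38 5c.
Inner input = (K'⊕ipad) ∥ m = 5f 50 52 36 ∥ 78 42 1b.
Inner hash: even-index sum = 324 mod 256 = 68; odd-index sum = 200 mod 256 = 200 → 44 c8.
Outer input = (K'⊕opad) ∥ inner = 35 3a 38 5c ∥ 44 c8.
Outer hash (tag): even-index sum = 177 mod 256 = 177; odd-index sum = 350 mod 256 = 94 → b1 5e.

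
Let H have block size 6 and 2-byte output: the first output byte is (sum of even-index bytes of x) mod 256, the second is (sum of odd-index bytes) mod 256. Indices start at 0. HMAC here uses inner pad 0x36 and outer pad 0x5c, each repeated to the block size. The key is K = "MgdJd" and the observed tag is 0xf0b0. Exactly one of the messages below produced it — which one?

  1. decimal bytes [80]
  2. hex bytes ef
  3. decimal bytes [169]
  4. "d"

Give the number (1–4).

Key "MgdJd" = 4d 67 64 4a 64 is 5 bytes ≤ B = 6; zero-pad to 6 bytes: K' = 4d 67 64 4a 64 00.
K' ⊕ ipad = 7b 51 52 7c 52 36; K' ⊕ opad = 11 3b 38 16 38 5c.
m1: inner = H(7b 51 52 7c 52 36 50) = 6f 03; tag = H(11 3b 38 16 38 5c 6f 03) = f0b0 ← matches
m2: inner = H(7b 51 52 7c 52 36 ef) = 0e 03; tag = H(11 3b 38 16 38 5c 0e 03) = 8fb0
m3: inner = H(7b 51 52 7c 52 36 a9) = c8 03; tag = H(11 3b 38 16 38 5c c8 03) = 49b0
m4: inner = H(7b 51 52 7c 52 36 64) = 83 03; tag = H(11 3b 38 16 38 5c 83 03) = 04b0

1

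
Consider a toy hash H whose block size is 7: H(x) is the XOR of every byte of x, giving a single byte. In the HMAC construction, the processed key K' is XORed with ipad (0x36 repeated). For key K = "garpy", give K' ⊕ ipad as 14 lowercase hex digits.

Key "garpy" = 67 61 72 70 79 is 5 bytes ≤ B = 7; zero-pad to 7 bytes: K' = 67 61 72 70 79 00 00.
XOR each byte with 0x36: 67⊕36=51, 61⊕36=57, 72⊕36=44, 70⊕36=46, 79⊕36=4f, 00⊕36=36, 00⊕36=36.

515744464f3636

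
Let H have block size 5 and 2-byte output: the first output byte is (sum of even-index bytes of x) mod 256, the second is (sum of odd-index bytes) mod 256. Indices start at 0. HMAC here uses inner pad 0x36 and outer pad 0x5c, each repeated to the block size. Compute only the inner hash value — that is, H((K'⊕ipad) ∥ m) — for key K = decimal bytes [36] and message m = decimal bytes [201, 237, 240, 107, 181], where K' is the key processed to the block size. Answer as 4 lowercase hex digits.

d6da

Key decimal bytes [36] = 24 is 1 byte ≤ B = 5; zero-pad to 5 bytes: K' = 24 00 00 00 00.
K' ⊕ ipad = 12 36 36 36 36.
Inner input = 12 36 36 36 36 ∥ c9 ed f0 6b b5.
Inner hash: even-index sum = 470 mod 256 = 214; odd-index sum = 730 mod 256 = 218 → d6 da.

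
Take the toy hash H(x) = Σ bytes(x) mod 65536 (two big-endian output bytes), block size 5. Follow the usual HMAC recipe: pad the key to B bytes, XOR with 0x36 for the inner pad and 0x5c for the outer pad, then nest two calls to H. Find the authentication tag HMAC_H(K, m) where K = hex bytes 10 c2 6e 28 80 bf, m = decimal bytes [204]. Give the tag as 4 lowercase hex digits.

02a2

Key hex bytes 10 c2 6e 28 80 bf is 6 bytes > B = 5, so hash it first: H(key) = 02 a7, then zero-pad to 5 bytes: K' = 02 a7 00 00 00.
K' ⊕ ipad = 34 91 36 36 36.  K' ⊕ opad = 5e fb 5c 5c 5c.
Inner input = (K'⊕ipad) ∥ m = 34 91 36 36 36 ∥ cc.
Inner hash: sum = 52+145+54+54+54+204 = 563 → 02 33.
Outer input = (K'⊕opad) ∥ inner = 5e fb 5c 5c 5c ∥ 02 33.
Outer hash (tag): sum = 94+251+92+92+92+2+51 = 674 → 02 a2.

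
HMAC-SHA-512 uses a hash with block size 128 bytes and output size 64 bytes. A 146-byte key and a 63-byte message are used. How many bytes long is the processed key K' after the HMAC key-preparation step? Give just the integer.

128

Key is 146 > 128 bytes, so it is hashed to 64 bytes then zero-padded to 128: |K'| = 128.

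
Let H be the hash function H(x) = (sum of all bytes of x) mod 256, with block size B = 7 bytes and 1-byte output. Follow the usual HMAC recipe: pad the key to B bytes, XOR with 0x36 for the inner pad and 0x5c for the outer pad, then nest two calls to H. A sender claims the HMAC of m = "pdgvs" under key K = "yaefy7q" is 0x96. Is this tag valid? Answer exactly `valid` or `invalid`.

valid

Key "yaefy7q" = 79 61 65 66 79 37 71 is exactly B = 7 bytes: K' = 79 61 65 66 79 37 71.
K' ⊕ ipad = 4f 57 53 50 4f 01 47; K' ⊕ opad = 25 3d 39 3a 25 6b 2d.
Inner hash: sum = 79+87+83+80+79+1+71+112+100+103+118+115 = 1028; mod 256 = 4 → 04.
Outer hash (recomputed tag): sum = 37+61+57+58+37+107+45+4 = 406; mod 256 = 150 → 96.
Recomputed tag = 96; claimed = 96 → match.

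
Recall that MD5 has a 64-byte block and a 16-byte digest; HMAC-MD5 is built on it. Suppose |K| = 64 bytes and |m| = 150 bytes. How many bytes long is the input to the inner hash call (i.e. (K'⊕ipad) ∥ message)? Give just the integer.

214

Key is 64 ≤ 64 bytes, zero-padded: |K'| = 64.
Inner input = (K'⊕ipad) ∥ m → 64 + 150 = 214 bytes.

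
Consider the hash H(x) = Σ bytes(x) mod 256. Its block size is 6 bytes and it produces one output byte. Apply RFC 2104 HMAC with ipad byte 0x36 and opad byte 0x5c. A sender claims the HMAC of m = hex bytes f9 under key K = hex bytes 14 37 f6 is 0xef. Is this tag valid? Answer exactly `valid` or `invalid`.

Key hex bytes 14 37 f6 is 3 bytes ≤ B = 6; zero-pad to 6 bytes: K' = 14 37 f6 00 00 00.
K' ⊕ ipad = 22 01 c0 36 36 36; K' ⊕ opad = 48 6b aa 5c 5c 5c.
Inner hash: sum = 34+1+192+54+54+54+249 = 638; mod 256 = 126 → 7e.
Outer hash (recomputed tag): sum = 72+107+170+92+92+92+126 = 751; mod 256 = 239 → ef.
Recomputed tag = ef; claimed = ef → match.

valid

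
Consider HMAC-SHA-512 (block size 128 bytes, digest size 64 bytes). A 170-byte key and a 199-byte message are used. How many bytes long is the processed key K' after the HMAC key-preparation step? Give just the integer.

128

Key is 170 > 128 bytes, so it is hashed to 64 bytes then zero-padded to 128: |K'| = 128.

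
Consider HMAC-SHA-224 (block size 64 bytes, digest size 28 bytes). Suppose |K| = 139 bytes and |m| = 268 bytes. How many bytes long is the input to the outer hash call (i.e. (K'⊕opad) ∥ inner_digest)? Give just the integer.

92

Key is 139 > 64 bytes, so it is hashed to 28 bytes then zero-padded to 64: |K'| = 64.
Outer input = (K'⊕opad) ∥ H(inner) → 64 + 28 = 92 bytes.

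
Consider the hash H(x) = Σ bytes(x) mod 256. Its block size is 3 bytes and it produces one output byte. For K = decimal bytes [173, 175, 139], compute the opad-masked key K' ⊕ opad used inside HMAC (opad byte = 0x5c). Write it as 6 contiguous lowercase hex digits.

f1f3d7

Key decimal bytes [173, 175, 139] = ad af 8b is exactly B = 3 bytes: K' = ad af 8b.
XOR each byte with 0x5c: ad⊕5c=f1, af⊕5c=f3, 8b⊕5c=d7.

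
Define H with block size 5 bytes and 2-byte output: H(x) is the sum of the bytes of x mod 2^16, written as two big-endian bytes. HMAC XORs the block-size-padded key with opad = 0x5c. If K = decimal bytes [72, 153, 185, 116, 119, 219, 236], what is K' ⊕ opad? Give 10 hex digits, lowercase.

Key decimal bytes [72, 153, 185, 116, 119, 219, 236] = 48 99 b9 74 77 db ec is 7 bytes > B = 5, so hash it first: H(key) = 04 4c, then zero-pad to 5 bytes: K' = 04 4c 00 00 00.
XOR each byte with 0x5c: 04⊕5c=58, 4c⊕5c=10, 00⊕5c=5c, 00⊕5c=5c, 00⊕5c=5c.

58105c5c5c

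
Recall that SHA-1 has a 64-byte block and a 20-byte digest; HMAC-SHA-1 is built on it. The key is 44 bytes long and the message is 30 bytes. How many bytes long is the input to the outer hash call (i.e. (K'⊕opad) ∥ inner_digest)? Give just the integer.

Key is 44 ≤ 64 bytes, zero-padded: |K'| = 64.
Outer input = (K'⊕opad) ∥ H(inner) → 64 + 20 = 84 bytes.

84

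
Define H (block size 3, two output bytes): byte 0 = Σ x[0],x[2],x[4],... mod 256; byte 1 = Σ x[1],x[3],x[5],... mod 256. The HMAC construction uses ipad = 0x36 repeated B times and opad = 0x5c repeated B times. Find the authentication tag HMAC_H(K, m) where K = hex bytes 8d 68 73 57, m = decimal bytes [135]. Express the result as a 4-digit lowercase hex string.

c84f

Key hex bytes 8d 68 73 57 is 4 bytes > B = 3, so hash it first: H(key) = 00 bf, then zero-pad to 3 bytes: K' = 00 bf 00.
K' ⊕ ipad = 36 89 36.  K' ⊕ opad = 5c e3 5c.
Inner input = (K'⊕ipad) ∥ m = 36 89 36 ∥ 87.
Inner hash: even-index sum = 108 mod 256 = 108; odd-index sum = 272 mod 256 = 16 → 6c 10.
Outer input = (K'⊕opad) ∥ inner = 5c e3 5c ∥ 6c 10.
Outer hash (tag): even-index sum = 200 mod 256 = 200; odd-index sum = 335 mod 256 = 79 → c8 4f.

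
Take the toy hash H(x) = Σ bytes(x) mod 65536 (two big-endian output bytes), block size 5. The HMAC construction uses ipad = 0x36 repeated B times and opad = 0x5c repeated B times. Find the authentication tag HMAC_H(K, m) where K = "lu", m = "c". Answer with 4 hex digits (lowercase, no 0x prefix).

Key "lu" = 6c 75 is 2 bytes ≤ B = 5; zero-pad to 5 bytes: K' = 6c 75 00 00 00.
K' ⊕ ipad = 5a 43 36 36 36.  K' ⊕ opad = 30 29 5c 5c 5c.
Inner input = (K'⊕ipad) ∥ m = 5a 43 36 36 36 ∥ 63.
Inner hash: sum = 90+67+54+54+54+99 = 418 → 01 a2.
Outer input = (K'⊕opad) ∥ inner = 30 29 5c 5c 5c ∥ 01 a2.
Outer hash (tag): sum = 48+41+92+92+92+1+162 = 528 → 02 10.

0210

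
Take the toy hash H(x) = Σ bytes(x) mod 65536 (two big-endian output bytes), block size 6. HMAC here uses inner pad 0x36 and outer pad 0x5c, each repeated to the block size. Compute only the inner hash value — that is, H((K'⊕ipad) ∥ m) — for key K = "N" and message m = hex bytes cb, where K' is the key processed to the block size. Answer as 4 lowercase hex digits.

0251

Key "N" = 4e is 1 byte ≤ B = 6; zero-pad to 6 bytes: K' = 4e 00 00 00 00 00.
K' ⊕ ipad = 78 36 36 36 36 36.
Inner input = 78 36 36 36 36 36 ∥ cb.
Inner hash: sum = 120+54+54+54+54+54+203 = 593 → 02 51.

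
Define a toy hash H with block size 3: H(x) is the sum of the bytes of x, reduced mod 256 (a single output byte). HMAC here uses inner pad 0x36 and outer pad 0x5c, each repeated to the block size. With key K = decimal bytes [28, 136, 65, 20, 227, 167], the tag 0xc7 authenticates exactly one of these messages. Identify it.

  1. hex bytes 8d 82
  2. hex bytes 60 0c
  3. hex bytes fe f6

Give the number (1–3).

1

Key decimal bytes [28, 136, 65, 20, 227, 167] = 1c 88 41 14 e3 a7 is 6 bytes > B = 3, so hash it first: H(key) = 83, then zero-pad to 3 bytes: K' = 83 00 00.
K' ⊕ ipad = b5 36 36; K' ⊕ opad = df 5c 5c.
m1: inner = H(b5 36 36 8d 82) = 30; tag = H(df 5c 5c 30) = c7 ← matches
m2: inner = H(b5 36 36 60 0c) = 8d; tag = H(df 5c 5c 8d) = 24
m3: inner = H(b5 36 36 fe f6) = 15; tag = H(df 5c 5c 15) = ac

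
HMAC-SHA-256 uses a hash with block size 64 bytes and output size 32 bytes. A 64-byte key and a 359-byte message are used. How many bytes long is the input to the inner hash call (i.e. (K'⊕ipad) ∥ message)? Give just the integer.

423

Key is 64 ≤ 64 bytes, zero-padded: |K'| = 64.
Inner input = (K'⊕ipad) ∥ m → 64 + 359 = 423 bytes.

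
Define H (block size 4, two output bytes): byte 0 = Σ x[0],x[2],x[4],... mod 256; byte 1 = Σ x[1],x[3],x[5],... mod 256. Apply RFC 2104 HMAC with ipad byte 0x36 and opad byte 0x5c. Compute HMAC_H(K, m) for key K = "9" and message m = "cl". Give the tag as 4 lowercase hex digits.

6990

Key "9" = 39 is 1 byte ≤ B = 4; zero-pad to 4 bytes: K' = 39 00 00 00.
K' ⊕ ipad = 0f 36 36 36.  K' ⊕ opad = 65 5c 5c 5c.
Inner input = (K'⊕ipad) ∥ m = 0f 36 36 36 ∥ 63 6c.
Inner hash: even-index sum = 168 mod 256 = 168; odd-index sum = 216 mod 256 = 216 → a8 d8.
Outer input = (K'⊕opad) ∥ inner = 65 5c 5c 5c ∥ a8 d8.
Outer hash (tag): even-index sum = 361 mod 256 = 105; odd-index sum = 400 mod 256 = 144 → 69 90.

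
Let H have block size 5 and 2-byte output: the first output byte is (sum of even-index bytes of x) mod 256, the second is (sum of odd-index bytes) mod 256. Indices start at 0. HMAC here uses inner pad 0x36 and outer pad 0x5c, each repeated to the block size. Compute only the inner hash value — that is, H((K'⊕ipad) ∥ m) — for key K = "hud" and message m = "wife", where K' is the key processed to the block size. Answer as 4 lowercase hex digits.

b456

Key "hud" = 68 75 64 is 3 bytes ≤ B = 5; zero-pad to 5 bytes: K' = 68 75 64 00 00.
K' ⊕ ipad = 5e 43 52 36 36.
Inner input = 5e 43 52 36 36 ∥ 77 69 66 65.
Inner hash: even-index sum = 436 mod 256 = 180; odd-index sum = 342 mod 256 = 86 → b4 56.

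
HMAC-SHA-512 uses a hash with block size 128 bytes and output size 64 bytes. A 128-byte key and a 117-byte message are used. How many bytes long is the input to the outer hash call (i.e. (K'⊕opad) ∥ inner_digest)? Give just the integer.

192

Key is 128 ≤ 128 bytes, zero-padded: |K'| = 128.
Outer input = (K'⊕opad) ∥ H(inner) → 128 + 64 = 192 bytes.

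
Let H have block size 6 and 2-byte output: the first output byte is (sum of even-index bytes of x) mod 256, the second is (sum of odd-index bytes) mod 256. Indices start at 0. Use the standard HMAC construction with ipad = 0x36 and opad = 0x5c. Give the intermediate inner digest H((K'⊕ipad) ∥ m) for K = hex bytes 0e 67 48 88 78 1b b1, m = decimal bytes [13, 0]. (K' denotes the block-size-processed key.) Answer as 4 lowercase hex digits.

c2a8

Key hex bytes 0e 67 48 88 78 1b b1 is 7 bytes > B = 6, so hash it first: H(key) = 7f 0a, then zero-pad to 6 bytes: K' = 7f 0a 00 00 00 00.
K' ⊕ ipad = 49 3c 36 36 36 36.
Inner input = 49 3c 36 36 36 36 ∥ 0d 00.
Inner hash: even-index sum = 194 mod 256 = 194; odd-index sum = 168 mod 256 = 168 → c2 a8.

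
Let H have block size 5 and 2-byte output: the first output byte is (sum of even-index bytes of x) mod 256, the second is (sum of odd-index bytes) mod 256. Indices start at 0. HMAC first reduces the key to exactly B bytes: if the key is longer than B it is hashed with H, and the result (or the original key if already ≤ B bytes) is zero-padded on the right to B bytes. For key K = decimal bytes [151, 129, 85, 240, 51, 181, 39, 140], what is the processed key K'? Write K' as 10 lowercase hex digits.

|K| = 8 > B = 5, so first hash the key.
H(K): even-index sum = 326 mod 256 = 70; odd-index sum = 690 mod 256 = 178 → 46 b2.
Zero-pad H(K) = 46 b2 to 5 bytes: K' = 46 b2 00 00 00.

46b2000000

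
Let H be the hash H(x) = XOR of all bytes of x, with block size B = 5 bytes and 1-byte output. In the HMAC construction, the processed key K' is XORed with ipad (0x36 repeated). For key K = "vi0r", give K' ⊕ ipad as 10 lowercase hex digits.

Key "vi0r" = 76 69 30 72 is 4 bytes ≤ B = 5; zero-pad to 5 bytes: K' = 76 69 30 72 00.
XOR each byte with 0x36: 76⊕36=40, 69⊕36=5f, 30⊕36=06, 72⊕36=44, 00⊕36=36.

405f064436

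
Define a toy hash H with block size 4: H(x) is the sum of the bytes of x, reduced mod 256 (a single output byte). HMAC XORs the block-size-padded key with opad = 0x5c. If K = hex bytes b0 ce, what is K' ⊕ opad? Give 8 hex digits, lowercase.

Key hex bytes b0 ce is 2 bytes ≤ B = 4; zero-pad to 4 bytes: K' = b0 ce 00 00.
XOR each byte with 0x5c: b0⊕5c=ec, ce⊕5c=92, 00⊕5c=5c, 00⊕5c=5c.

ec925c5c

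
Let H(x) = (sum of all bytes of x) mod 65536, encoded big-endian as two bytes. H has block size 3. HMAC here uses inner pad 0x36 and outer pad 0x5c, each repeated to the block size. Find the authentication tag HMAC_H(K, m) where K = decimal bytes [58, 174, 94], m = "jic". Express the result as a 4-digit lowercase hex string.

019e

Key decimal bytes [58, 174, 94] = 3a ae 5e is exactly B = 3 bytes: K' = 3a ae 5e.
K' ⊕ ipad = 0c 98 68.  K' ⊕ opad = 66 f2 02.
Inner input = (K'⊕ipad) ∥ m = 0c 98 68 ∥ 6a 69 63.
Inner hash: sum = 12+152+104+106+105+99 = 578 → 02 42.
Outer input = (K'⊕opad) ∥ inner = 66 f2 02 ∥ 02 42.
Outer hash (tag): sum = 102+242+2+2+66 = 414 → 01 9e.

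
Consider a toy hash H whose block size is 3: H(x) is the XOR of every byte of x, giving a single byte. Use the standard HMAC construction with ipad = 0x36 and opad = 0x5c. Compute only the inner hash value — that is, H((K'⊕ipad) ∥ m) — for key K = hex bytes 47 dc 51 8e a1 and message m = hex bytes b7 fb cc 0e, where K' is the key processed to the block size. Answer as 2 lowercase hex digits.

Key hex bytes 47 dc 51 8e a1 is 5 bytes > B = 3, so hash it first: H(key) = e5, then zero-pad to 3 bytes: K' = e5 00 00.
K' ⊕ ipad = d3 36 36.
Inner input = d3 36 36 ∥ b7 fb cc 0e.
Inner hash: XOR d3⊕36⊕36⊕b7⊕fb⊕cc⊕0e = 5d.

5d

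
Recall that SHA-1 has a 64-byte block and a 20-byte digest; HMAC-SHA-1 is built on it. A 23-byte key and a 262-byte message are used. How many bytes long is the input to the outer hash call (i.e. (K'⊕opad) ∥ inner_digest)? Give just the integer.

84

Key is 23 ≤ 64 bytes, zero-padded: |K'| = 64.
Outer input = (K'⊕opad) ∥ H(inner) → 64 + 20 = 84 bytes.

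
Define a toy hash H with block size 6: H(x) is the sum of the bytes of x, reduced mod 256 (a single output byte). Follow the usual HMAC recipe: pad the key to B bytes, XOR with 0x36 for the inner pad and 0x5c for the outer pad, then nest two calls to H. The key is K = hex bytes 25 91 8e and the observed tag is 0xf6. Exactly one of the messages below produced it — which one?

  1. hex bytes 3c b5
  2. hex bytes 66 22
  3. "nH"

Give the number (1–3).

3

Key hex bytes 25 91 8e is 3 bytes ≤ B = 6; zero-pad to 6 bytes: K' = 25 91 8e 00 00 00.
K' ⊕ ipad = 13 a7 b8 36 36 36; K' ⊕ opad = 79 cd d2 5c 5c 5c.
m1: inner = H(13 a7 b8 36 36 36 3c b5) = 05; tag = H(79 cd d2 5c 5c 5c 05) = 31
m2: inner = H(13 a7 b8 36 36 36 66 22) = 9c; tag = H(79 cd d2 5c 5c 5c 9c) = c8
m3: inner = H(13 a7 b8 36 36 36 6e 48) = ca; tag = H(79 cd d2 5c 5c 5c ca) = f6 ← matches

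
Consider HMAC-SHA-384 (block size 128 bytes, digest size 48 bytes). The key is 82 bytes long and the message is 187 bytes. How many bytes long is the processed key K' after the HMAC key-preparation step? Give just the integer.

128

Key is 82 ≤ 128 bytes, zero-padded: |K'| = 128.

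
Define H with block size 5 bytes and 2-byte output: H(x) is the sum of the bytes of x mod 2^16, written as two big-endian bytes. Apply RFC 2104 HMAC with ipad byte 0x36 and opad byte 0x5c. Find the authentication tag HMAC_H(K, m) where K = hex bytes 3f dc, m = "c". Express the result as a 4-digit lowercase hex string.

Key hex bytes 3f dc is 2 bytes ≤ B = 5; zero-pad to 5 bytes: K' = 3f dc 00 00 00.
K' ⊕ ipad = 09 ea 36 36 36.  K' ⊕ opad = 63 80 5c 5c 5c.
Inner input = (K'⊕ipad) ∥ m = 09 ea 36 36 36 ∥ 63.
Inner hash: sum = 9+234+54+54+54+99 = 504 → 01 f8.
Outer input = (K'⊕opad) ∥ inner = 63 80 5c 5c 5c ∥ 01 f8.
Outer hash (tag): sum = 99+128+92+92+92+1+248 = 752 → 02 f0.

02f0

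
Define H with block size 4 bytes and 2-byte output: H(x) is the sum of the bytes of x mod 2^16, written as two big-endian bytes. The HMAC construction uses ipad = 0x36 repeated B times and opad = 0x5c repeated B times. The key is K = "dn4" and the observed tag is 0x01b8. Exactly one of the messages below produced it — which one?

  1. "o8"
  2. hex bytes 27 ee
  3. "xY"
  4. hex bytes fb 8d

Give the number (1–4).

1

Key "dn4" = 64 6e 34 is 3 bytes ≤ B = 4; zero-pad to 4 bytes: K' = 64 6e 34 00.
K' ⊕ ipad = 52 58 02 36; K' ⊕ opad = 38 32 68 5c.
m1: inner = H(52 58 02 36 6f 38) = 01 89; tag = H(38 32 68 5c 01 89) = 01b8 ← matches
m2: inner = H(52 58 02 36 27 ee) = 01 f7; tag = H(38 32 68 5c 01 f7) = 0226
m3: inner = H(52 58 02 36 78 59) = 01 b3; tag = H(38 32 68 5c 01 b3) = 01e2
m4: inner = H(52 58 02 36 fb 8d) = 02 6a; tag = H(38 32 68 5c 02 6a) = 019a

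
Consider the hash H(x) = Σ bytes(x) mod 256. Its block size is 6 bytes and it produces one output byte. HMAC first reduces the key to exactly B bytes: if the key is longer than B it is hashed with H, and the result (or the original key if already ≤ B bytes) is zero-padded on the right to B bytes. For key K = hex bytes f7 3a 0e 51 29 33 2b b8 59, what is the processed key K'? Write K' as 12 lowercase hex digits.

280000000000

|K| = 9 > B = 6, so first hash the key.
H(K): sum = 247+58+14+81+41+51+43+184+89 = 808; mod 256 = 40 → 28.
Zero-pad H(K) = 28 to 6 bytes: K' = 28 00 00 00 00 00.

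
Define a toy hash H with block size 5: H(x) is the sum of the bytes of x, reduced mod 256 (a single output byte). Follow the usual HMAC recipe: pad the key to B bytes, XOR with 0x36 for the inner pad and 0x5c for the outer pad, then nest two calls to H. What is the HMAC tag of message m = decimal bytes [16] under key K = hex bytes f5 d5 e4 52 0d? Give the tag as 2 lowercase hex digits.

Key hex bytes f5 d5 e4 52 0d is exactly B = 5 bytes: K' = f5 d5 e4 52 0d.
K' ⊕ ipad = c3 e3 d2 64 3b.  K' ⊕ opad = a9 89 b8 0e 51.
Inner input = (K'⊕ipad) ∥ m = c3 e3 d2 64 3b ∥ 10.
Inner hash: sum = 195+227+210+100+59+16 = 807; mod 256 = 39 → 27.
Outer input = (K'⊕opad) ∥ inner = a9 89 b8 0e 51 ∥ 27.
Outer hash (tag): sum = 169+137+184+14+81+39 = 624; mod 256 = 112 → 70.

70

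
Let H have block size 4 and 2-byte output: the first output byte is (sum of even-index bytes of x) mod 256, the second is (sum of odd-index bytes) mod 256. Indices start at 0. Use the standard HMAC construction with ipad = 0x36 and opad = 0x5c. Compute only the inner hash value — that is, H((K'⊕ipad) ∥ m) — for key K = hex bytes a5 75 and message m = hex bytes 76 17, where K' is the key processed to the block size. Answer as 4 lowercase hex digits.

Key hex bytes a5 75 is 2 bytes ≤ B = 4; zero-pad to 4 bytes: K' = a5 75 00 00.
K' ⊕ ipad = 93 43 36 36.
Inner input = 93 43 36 36 ∥ 76 17.
Inner hash: even-index sum = 319 mod 256 = 63; odd-index sum = 144 mod 256 = 144 → 3f 90.

3f90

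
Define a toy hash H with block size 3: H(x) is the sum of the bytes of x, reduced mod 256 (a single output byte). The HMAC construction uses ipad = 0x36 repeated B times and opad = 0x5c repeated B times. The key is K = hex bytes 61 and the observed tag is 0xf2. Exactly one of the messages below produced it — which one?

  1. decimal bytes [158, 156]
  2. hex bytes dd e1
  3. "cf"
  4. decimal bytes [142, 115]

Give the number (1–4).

1

Key hex bytes 61 is 1 byte ≤ B = 3; zero-pad to 3 bytes: K' = 61 00 00.
K' ⊕ ipad = 57 36 36; K' ⊕ opad = 3d 5c 5c.
m1: inner = H(57 36 36 9e 9c) = fd; tag = H(3d 5c 5c fd) = f2 ← matches
m2: inner = H(57 36 36 dd e1) = 81; tag = H(3d 5c 5c 81) = 76
m3: inner = H(57 36 36 63 66) = 8c; tag = H(3d 5c 5c 8c) = 81
m4: inner = H(57 36 36 8e 73) = c4; tag = H(3d 5c 5c c4) = b9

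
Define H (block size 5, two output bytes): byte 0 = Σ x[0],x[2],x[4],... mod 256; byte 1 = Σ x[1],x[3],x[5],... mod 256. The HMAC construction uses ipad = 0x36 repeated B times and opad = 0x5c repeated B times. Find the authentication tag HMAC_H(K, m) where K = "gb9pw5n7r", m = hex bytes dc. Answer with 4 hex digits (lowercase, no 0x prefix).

7deb

Key "gb9pw5n7r" = 67 62 39 70 77 35 6e 37 72 is 9 bytes > B = 5, so hash it first: H(key) = f7 3e, then zero-pad to 5 bytes: K' = f7 3e 00 00 00.
K' ⊕ ipad = c1 08 36 36 36.  K' ⊕ opad = ab 62 5c 5c 5c.
Inner input = (K'⊕ipad) ∥ m = c1 08 36 36 36 ∥ dc.
Inner hash: even-index sum = 301 mod 256 = 45; odd-index sum = 282 mod 256 = 26 → 2d 1a.
Outer input = (K'⊕opad) ∥ inner = ab 62 5c 5c 5c ∥ 2d 1a.
Outer hash (tag): even-index sum = 381 mod 256 = 125; odd-index sum = 235 mod 256 = 235 → 7d eb.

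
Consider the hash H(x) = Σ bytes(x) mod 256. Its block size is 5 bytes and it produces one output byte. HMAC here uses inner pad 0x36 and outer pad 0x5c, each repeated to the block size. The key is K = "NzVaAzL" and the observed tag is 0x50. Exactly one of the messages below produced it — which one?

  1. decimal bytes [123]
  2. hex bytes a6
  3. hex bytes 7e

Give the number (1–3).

3

Key "NzVaAzL" = 4e 7a 56 61 41 7a 4c is 7 bytes > B = 5, so hash it first: H(key) = 86, then zero-pad to 5 bytes: K' = 86 00 00 00 00.
K' ⊕ ipad = b0 36 36 36 36; K' ⊕ opad = da 5c 5c 5c 5c.
m1: inner = H(b0 36 36 36 36 7b) = 03; tag = H(da 5c 5c 5c 5c 03) = 4d
m2: inner = H(b0 36 36 36 36 a6) = 2e; tag = H(da 5c 5c 5c 5c 2e) = 78
m3: inner = H(b0 36 36 36 36 7e) = 06; tag = H(da 5c 5c 5c 5c 06) = 50 ← matches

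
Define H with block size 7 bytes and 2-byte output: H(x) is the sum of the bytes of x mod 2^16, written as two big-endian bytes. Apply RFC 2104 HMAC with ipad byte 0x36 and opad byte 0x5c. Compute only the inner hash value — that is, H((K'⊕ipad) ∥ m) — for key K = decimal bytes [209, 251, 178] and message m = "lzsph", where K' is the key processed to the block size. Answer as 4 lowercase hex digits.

Key decimal bytes [209, 251, 178] = d1 fb b2 is 3 bytes ≤ B = 7; zero-pad to 7 bytes: K' = d1 fb b2 00 00 00 00.
K' ⊕ ipad = e7 cd 84 36 36 36 36.
Inner input = e7 cd 84 36 36 36 36 ∥ 6c 7a 73 70 68.
Inner hash: sum = 231+205+132+54+54+54+54+108+122+115+112+104 = 1345 → 05 41.

0541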